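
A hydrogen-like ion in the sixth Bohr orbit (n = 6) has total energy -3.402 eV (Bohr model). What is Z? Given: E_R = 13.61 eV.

3

E_n = −E_R Z²/n² ⇒ Z² = −E_n n²/E_R = 3.402 × 6² / 13.61 ≈ 9.00
Z = 3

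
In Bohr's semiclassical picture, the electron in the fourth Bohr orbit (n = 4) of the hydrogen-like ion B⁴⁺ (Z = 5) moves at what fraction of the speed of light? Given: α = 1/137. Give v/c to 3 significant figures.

0.00912

v_n = Zαc/n, so v/c = Zα/n = 5 × 0.00730 / 4 = 0.00912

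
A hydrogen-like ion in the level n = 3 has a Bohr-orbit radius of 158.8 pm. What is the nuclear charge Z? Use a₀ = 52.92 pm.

3

r_n = n²a₀/Z ⇒ Z = n²a₀/r = 3² × 52.92 / 158.8 ≈ 3.00
Z = 3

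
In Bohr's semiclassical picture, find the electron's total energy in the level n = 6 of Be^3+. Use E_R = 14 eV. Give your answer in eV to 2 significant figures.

E_n = −E_R·Z²/n² = −14 × 4²/6² = -6.2 eV

-6.2 eV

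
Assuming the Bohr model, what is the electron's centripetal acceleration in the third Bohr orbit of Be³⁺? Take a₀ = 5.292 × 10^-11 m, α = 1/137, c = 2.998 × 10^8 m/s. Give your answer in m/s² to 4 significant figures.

r = n²a₀/Z = 1.191 × 10^-10 m, v = Zαc/n = 2.918 × 10^6 m/s
a = v²/r = (2.918 × 10^6)² / 1.191 × 10^-10 = 7.150 × 10^22 m/s²

7.150 × 10^22 m/s²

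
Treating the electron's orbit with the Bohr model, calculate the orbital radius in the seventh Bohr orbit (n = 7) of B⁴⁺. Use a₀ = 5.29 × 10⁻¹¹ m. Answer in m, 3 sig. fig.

r_n = n²a₀/Z = 7² × 5.29 × 10⁻¹¹ / 5
    = 49 × 5.29 × 10⁻¹¹ / 5 = 5.18 × 10⁻¹⁰ m

5.18 × 10⁻¹⁰ m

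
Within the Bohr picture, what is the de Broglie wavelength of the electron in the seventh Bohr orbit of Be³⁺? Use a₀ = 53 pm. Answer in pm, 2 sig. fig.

580 pm

The Bohr quantisation condition is nλ = 2πr_n.
r_n = n²a₀/Z = 650 pm
λ = 2πr_n/n = 2π·650/7 = 580 pm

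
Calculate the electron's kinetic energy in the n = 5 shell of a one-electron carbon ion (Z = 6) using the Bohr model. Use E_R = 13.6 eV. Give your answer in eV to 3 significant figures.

For a Coulomb orbit the virial theorem gives K = −E_n.
E_n = −E_R·Z²/n², so K = E_R·Z²/n² = 13.6 × 6²/5² = 19.6 eV

19.6 eV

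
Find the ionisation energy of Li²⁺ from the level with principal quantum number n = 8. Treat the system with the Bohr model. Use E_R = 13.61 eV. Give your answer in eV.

E_n = −E_R·Z²/n² = −13.61 × 3²/8² eV = -1.914 eV
Ionisation energy = −E_n = 1.914 eV

1.914 eV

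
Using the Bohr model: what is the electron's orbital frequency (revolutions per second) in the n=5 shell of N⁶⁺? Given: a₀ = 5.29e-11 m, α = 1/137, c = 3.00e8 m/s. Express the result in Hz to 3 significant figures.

r = n²a₀/Z = 1.89e-10 m, v = Zαc/n = 3.07e6 m/s
f = v/(2πr) = 2.58e15 Hz

2.58e15 Hz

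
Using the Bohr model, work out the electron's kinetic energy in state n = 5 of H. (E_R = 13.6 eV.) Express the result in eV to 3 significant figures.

0.544 eV

For a Coulomb orbit the virial theorem gives K = −E_n.
E_n = −E_R·Z²/n², so K = E_R·Z²/n² = 13.6 × 1²/5² = 0.544 eV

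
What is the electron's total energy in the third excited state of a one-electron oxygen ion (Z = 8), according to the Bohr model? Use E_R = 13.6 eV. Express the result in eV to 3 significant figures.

E_n = −E_R·Z²/n² = −13.6 × 8²/4² = -54.4 eV

-54.4 eV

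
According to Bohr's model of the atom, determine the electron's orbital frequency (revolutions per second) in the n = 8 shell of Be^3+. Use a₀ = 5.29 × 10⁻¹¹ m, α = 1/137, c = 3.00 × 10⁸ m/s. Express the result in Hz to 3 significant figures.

2.06 × 10¹⁴ Hz

r = n²a₀/Z = 8.46 × 10⁻¹⁰ m, v = Zαc/n = 1.09 × 10⁶ m/s
f = v/(2πr) = 2.06 × 10¹⁴ Hz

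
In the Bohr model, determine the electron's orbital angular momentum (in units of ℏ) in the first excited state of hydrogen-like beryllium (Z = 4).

2

L_n = nℏ, so L/ℏ = n = 2.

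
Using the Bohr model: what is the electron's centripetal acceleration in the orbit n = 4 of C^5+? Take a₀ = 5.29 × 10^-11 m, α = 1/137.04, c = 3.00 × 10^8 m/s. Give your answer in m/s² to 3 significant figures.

r = n²a₀/Z = 1.41 × 10^-10 m, v = Zαc/n = 3.28 × 10^6 m/s
a = v²/r = (3.28 × 10^6)² / 1.41 × 10^-10 = 7.64 × 10^22 m/s²

7.64 × 10^22 m/s²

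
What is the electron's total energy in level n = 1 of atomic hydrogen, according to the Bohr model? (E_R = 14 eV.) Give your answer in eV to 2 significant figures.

-14 eV

E_n = −E_R·Z²/n² = −14 × 1²/1² = -14 eV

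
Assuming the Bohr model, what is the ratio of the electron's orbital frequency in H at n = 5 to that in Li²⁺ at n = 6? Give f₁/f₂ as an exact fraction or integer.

24/125

f ∝ Z^2 · n^-3
f₁/f₂ = (1/3)^2 · (5/6)^-3 = 24/125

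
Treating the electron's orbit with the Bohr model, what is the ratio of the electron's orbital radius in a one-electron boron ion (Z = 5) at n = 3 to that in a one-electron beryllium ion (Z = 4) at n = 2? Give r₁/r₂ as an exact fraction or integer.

9/5

r ∝ Z^-1 · n^2
r₁/r₂ = (5/4)^-1 · (3/2)^2 = 9/5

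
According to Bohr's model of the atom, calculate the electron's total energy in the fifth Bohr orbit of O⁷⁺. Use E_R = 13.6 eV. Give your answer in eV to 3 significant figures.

E_n = −E_R·Z²/n² = −13.6 × 8²/5² = -34.8 eV

-34.8 eV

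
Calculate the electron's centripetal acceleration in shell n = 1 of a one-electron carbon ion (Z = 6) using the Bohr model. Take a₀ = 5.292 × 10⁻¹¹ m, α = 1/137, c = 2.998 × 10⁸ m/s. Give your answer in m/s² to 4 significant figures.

r = n²a₀/Z = 8.820 × 10⁻¹² m, v = Zαc/n = 1.313 × 10⁷ m/s
a = v²/r = (1.313 × 10⁷)² / 8.820 × 10⁻¹² = 1.955 × 10²⁵ m/s²

1.955 × 10²⁵ m/s²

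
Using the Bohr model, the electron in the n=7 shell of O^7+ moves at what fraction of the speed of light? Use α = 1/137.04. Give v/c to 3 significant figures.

0.00834

v_n = Zαc/n, so v/c = Zα/n = 8 × 0.00730 / 7 = 0.00834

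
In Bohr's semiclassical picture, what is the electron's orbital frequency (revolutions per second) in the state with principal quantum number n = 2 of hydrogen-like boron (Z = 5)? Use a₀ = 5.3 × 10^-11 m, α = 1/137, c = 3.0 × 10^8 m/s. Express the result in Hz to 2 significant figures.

r = n²a₀/Z = 4.2 × 10^-11 m, v = Zαc/n = 5.5 × 10^6 m/s
f = v/(2πr) = 2.1 × 10^16 Hz

2.1 × 10^16 Hz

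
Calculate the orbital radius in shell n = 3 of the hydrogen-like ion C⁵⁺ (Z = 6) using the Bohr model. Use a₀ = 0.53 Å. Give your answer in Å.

0.80 Å

r_n = n²a₀/Z = 3² × 0.53 / 6
    = 9 × 0.53 / 6 = 0.80 Å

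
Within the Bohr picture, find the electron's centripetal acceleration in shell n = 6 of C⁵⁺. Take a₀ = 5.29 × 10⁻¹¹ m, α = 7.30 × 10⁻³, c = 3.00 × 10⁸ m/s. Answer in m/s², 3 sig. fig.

r = n²a₀/Z = 3.17 × 10⁻¹⁰ m, v = Zαc/n = 2.19 × 10⁶ m/s
a = v²/r = (2.19 × 10⁶)² / 3.17 × 10⁻¹⁰ = 1.51 × 10²² m/s²

1.51 × 10²² m/s²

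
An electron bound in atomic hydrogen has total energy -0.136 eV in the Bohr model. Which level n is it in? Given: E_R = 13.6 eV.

E_n = −E_R Z²/n² ⇒ n² = E_R Z²/(−E_n) = 13.6 × 1² / 0.136 ≈ 100.00
n = 10

10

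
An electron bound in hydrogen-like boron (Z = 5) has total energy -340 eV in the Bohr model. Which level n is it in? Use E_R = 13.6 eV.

1

E_n = −E_R Z²/n² ⇒ n² = E_R Z²/(−E_n) = 13.6 × 5² / 340 ≈ 1.00
n = 1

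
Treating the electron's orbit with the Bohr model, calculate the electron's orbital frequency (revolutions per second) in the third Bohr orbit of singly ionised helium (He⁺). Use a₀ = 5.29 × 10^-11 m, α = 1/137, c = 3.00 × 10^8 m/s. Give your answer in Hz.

r = n²a₀/Z = 2.38 × 10^-10 m, v = Zαc/n = 1.46 × 10^6 m/s
f = v/(2πr) = 9.76 × 10^14 Hz

9.76 × 10^14 Hz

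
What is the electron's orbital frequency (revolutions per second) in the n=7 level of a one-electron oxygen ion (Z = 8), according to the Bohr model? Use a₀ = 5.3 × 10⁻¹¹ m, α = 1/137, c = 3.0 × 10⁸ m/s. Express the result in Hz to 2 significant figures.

r = n²a₀/Z = 3.2 × 10⁻¹⁰ m, v = Zαc/n = 2.5 × 10⁶ m/s
f = v/(2πr) = 1.2 × 10¹⁵ Hz

1.2 × 10¹⁵ Hz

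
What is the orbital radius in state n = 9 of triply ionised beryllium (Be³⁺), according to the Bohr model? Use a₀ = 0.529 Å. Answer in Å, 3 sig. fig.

r_n = n²a₀/Z = 9² × 0.529 / 4
    = 81 × 0.529 / 4 = 10.7 Å

10.7 Å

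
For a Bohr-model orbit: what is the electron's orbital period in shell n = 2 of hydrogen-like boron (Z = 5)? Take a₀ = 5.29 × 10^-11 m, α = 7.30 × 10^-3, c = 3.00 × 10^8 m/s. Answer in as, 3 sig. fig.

48.6 as

r = n²a₀/Z = 2²·5.29 × 10^-11/5 = 4.23 × 10^-11 m
v = Zαc/n = 5·0.00730·3.00 × 10^8/2 = 5.47 × 10^6 m/s
T = 2πr/v = 4.86 × 10^-17 s = 48.6 as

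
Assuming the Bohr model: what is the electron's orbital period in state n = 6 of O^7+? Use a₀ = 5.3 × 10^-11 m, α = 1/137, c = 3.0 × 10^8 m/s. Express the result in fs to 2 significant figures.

r = n²a₀/Z = 6²·5.3 × 10^-11/8 = 2.4 × 10^-10 m
v = Zαc/n = 8·0.0073·3.0 × 10^8/6 = 2.9 × 10^6 m/s
T = 2πr/v = 5.1 × 10^-16 s = 0.51 fs

0.51 fs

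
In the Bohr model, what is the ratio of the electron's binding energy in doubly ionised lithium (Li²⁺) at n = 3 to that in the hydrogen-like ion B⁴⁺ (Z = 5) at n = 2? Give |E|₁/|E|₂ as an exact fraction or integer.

4/25

|E| ∝ Z^2 · n^-2
|E|₁/|E|₂ = (3/5)^2 · (3/2)^-2 = 4/25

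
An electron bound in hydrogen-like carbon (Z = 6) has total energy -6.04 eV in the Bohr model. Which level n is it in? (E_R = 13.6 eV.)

E_n = −E_R Z²/n² ⇒ n² = E_R Z²/(−E_n) = 13.6 × 6² / 6.04 ≈ 81.06
n = 9

9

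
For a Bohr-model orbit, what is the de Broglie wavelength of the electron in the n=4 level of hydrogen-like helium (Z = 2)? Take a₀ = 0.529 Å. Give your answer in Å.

The Bohr quantisation condition is nλ = 2πr_n.
r_n = n²a₀/Z = 4.23 Å
λ = 2πr_n/n = 2π·4.23/4 = 6.65 Å

6.65 Å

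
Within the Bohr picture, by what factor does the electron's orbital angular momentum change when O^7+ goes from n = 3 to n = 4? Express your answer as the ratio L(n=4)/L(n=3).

4/3

L = nℏ depends only on n, so L ∝ n.
L(n=4)/L(n=3) = (4/3)^1 = 4/3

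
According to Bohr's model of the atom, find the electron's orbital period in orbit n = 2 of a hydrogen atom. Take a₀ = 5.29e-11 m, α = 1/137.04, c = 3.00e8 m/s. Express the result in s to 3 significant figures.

r = n²a₀/Z = 2²·5.29e-11/1 = 2.12e-10 m
v = Zαc/n = 1·0.00730·3.00e8/2 = 1.09e6 m/s
T = 2πr/v = 1.21e-15 s

1.21e-15 s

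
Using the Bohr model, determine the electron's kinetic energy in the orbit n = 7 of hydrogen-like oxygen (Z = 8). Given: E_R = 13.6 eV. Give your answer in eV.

17.8 eV

For a Coulomb orbit the virial theorem gives K = −E_n.
E_n = −E_R·Z²/n², so K = E_R·Z²/n² = 13.6 × 8²/7² = 17.8 eV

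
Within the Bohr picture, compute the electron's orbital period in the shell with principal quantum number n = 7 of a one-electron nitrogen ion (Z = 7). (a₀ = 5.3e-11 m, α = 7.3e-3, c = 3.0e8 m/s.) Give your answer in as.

1100 as

r = n²a₀/Z = 7²·5.3e-11/7 = 3.7e-10 m
v = Zαc/n = 7·0.0073·3.0e8/7 = 2.2e6 m/s
T = 2πr/v = 1.1e-15 s = 1100 as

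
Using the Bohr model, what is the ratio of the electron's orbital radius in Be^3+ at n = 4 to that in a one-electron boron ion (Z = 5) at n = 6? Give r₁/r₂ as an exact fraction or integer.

5/9

r ∝ Z^-1 · n^2
r₁/r₂ = (4/5)^-1 · (4/6)^2 = 5/9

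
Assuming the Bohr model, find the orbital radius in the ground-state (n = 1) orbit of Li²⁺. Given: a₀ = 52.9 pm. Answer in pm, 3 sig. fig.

17.6 pm

r_n = n²a₀/Z = 1² × 52.9 / 3
    = 1 × 52.9 / 3 = 17.6 pm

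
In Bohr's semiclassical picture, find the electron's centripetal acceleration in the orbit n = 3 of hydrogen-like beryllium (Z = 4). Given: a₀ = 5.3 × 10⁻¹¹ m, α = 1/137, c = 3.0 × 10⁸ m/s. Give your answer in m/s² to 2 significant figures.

r = n²a₀/Z = 1.2 × 10⁻¹⁰ m, v = Zαc/n = 2.9 × 10⁶ m/s
a = v²/r = (2.9 × 10⁶)² / 1.2 × 10⁻¹⁰ = 7.1 × 10²² m/s²

7.1 × 10²² m/s²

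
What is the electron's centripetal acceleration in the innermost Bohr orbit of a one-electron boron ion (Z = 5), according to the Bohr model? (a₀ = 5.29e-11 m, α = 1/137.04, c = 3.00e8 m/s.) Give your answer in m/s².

1.13e25 m/s²

r = n²a₀/Z = 1.06e-11 m, v = Zαc/n = 1.09e7 m/s
a = v²/r = (1.09e7)² / 1.06e-11 = 1.13e25 m/s²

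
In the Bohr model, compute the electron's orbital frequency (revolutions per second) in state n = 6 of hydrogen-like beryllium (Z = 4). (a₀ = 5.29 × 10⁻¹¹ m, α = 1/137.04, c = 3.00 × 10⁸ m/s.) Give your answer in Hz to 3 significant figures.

r = n²a₀/Z = 4.76 × 10⁻¹⁰ m, v = Zαc/n = 1.46 × 10⁶ m/s
f = v/(2πr) = 4.88 × 10¹⁴ Hz

4.88 × 10¹⁴ Hz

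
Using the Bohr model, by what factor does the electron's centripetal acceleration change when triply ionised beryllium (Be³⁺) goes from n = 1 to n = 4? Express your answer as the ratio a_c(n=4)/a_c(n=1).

a_c ∝ Z^3 · n^-4; with Z fixed, a_c ∝ n^-4.
a_c(n=4)/a_c(n=1) = (4/1)^-4 = 1/256

1/256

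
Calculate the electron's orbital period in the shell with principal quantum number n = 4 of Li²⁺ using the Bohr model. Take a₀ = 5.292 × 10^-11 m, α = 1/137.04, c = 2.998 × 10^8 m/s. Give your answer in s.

r = n²a₀/Z = 4²·5.292 × 10^-11/3 = 2.822 × 10^-10 m
v = Zαc/n = 3·0.007297·2.998 × 10^8/4 = 1.641 × 10^6 m/s
T = 2πr/v = 1.081 × 10^-15 s

1.081 × 10^-15 s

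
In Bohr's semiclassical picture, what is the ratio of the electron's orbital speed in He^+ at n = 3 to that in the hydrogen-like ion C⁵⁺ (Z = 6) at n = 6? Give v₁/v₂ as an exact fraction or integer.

v ∝ Z^1 · n^-1
v₁/v₂ = (2/6)^1 · (3/6)^-1 = 2/3

2/3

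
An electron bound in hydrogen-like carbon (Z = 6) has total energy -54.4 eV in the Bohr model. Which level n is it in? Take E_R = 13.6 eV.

3

E_n = −E_R Z²/n² ⇒ n² = E_R Z²/(−E_n) = 13.6 × 6² / 54.4 ≈ 9.00
n = 3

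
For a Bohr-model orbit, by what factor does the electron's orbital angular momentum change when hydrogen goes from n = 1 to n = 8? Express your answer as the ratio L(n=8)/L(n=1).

8

L = nℏ depends only on n, so L ∝ n.
L(n=8)/L(n=1) = (8/1)^1 = 8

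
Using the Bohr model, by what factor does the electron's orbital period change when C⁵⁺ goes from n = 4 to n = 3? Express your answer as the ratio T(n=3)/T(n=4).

T ∝ Z^-2 · n^3; with Z fixed, T ∝ n^3.
T(n=3)/T(n=4) = (3/4)^3 = 27/64

27/64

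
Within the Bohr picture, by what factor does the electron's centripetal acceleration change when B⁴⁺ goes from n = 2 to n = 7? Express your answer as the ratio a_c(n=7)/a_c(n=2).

a_c ∝ Z^3 · n^-4; with Z fixed, a_c ∝ n^-4.
a_c(n=7)/a_c(n=2) = (7/2)^-4 = 16/2401

16/2401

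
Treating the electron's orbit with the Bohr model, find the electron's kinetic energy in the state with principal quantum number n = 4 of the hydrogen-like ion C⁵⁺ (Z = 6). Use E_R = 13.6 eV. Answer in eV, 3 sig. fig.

For a Coulomb orbit the virial theorem gives K = −E_n.
E_n = −E_R·Z²/n², so K = E_R·Z²/n² = 13.6 × 6²/4² = 30.6 eV

30.6 eV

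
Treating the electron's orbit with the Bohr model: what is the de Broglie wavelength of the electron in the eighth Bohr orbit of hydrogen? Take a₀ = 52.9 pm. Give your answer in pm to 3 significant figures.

The Bohr quantisation condition is nλ = 2πr_n.
r_n = n²a₀/Z = 3390 pm
λ = 2πr_n/n = 2π·3390/8 = 2660 pm

2660 pm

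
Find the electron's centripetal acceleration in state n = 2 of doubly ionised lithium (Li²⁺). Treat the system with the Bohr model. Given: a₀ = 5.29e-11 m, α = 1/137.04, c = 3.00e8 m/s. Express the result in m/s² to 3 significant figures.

1.53e23 m/s²

r = n²a₀/Z = 7.05e-11 m, v = Zαc/n = 3.28e6 m/s
a = v²/r = (3.28e6)² / 7.05e-11 = 1.53e23 m/s²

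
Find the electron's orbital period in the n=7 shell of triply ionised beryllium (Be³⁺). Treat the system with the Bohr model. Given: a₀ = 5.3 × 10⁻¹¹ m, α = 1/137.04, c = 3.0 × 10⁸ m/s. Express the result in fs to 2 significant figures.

3.3 fs

r = n²a₀/Z = 7²·5.3 × 10⁻¹¹/4 = 6.5 × 10⁻¹⁰ m
v = Zαc/n = 4·0.0073·3.0 × 10⁸/7 = 1.3 × 10⁶ m/s
T = 2πr/v = 3.3 × 10⁻¹⁵ s = 3.3 fs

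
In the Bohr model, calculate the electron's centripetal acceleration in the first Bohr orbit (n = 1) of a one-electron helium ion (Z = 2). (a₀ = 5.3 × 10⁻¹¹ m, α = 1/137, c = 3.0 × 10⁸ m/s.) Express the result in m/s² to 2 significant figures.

r = n²a₀/Z = 2.6 × 10⁻¹¹ m, v = Zαc/n = 4.4 × 10⁶ m/s
a = v²/r = (4.4 × 10⁶)² / 2.6 × 10⁻¹¹ = 7.2 × 10²³ m/s²

7.2 × 10²³ m/s²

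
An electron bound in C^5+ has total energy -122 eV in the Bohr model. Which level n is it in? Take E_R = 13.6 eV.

2

E_n = −E_R Z²/n² ⇒ n² = E_R Z²/(−E_n) = 13.6 × 6² / 122 ≈ 4.01
n = 2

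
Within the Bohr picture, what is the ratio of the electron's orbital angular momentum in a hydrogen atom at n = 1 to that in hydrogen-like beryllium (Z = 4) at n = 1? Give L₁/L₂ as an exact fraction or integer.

1

L = nℏ is independent of Z.
L₁/L₂ = n₁/n₂ = 1/1 = 1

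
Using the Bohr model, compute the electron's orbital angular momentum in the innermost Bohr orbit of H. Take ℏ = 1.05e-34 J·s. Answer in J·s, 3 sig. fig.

1.05e-34 J·s

L_n = nℏ = 1 × 1.05e-34 = 1.05e-34 J·s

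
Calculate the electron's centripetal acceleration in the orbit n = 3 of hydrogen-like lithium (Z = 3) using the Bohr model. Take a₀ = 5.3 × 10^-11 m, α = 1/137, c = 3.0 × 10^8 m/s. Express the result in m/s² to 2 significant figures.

3.0 × 10^22 m/s²

r = n²a₀/Z = 1.6 × 10^-10 m, v = Zαc/n = 2.2 × 10^6 m/s
a = v²/r = (2.2 × 10^6)² / 1.6 × 10^-10 = 3.0 × 10^22 m/s²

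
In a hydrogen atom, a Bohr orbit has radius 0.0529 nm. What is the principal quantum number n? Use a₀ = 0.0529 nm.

r_n = n²a₀/Z ⇒ n² = rZ/a₀ = 0.0529 × 1 / 0.0529 ≈ 1.00
n = 1

1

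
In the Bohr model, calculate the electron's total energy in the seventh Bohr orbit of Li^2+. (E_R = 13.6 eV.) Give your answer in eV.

-2.50 eV

E_n = −E_R·Z²/n² = −13.6 × 3²/7² = -2.50 eV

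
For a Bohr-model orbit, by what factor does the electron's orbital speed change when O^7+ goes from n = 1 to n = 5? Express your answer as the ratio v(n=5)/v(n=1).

v ∝ Z^1 · n^-1; with Z fixed, v ∝ n^-1.
v(n=5)/v(n=1) = (5/1)^-1 = 1/5

1/5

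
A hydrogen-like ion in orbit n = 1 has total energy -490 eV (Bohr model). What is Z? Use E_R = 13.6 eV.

6

E_n = −E_R Z²/n² ⇒ Z² = −E_n n²/E_R = 490 × 1² / 13.6 ≈ 36.03
Z = 6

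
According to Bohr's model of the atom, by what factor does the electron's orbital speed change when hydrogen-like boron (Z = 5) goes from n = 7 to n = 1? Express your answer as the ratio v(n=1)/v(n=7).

v ∝ Z^1 · n^-1; with Z fixed, v ∝ n^-1.
v(n=1)/v(n=7) = (1/7)^-1 = 7

7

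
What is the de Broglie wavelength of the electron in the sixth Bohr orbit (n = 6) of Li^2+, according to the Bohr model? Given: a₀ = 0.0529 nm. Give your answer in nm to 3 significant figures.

0.665 nm

The Bohr quantisation condition is nλ = 2πr_n.
r_n = n²a₀/Z = 0.635 nm
λ = 2πr_n/n = 2π·0.635/6 = 0.665 nm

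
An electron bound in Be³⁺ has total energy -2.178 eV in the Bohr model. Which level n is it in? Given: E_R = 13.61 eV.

10

E_n = −E_R Z²/n² ⇒ n² = E_R Z²/(−E_n) = 13.61 × 4² / 2.178 ≈ 99.98
n = 10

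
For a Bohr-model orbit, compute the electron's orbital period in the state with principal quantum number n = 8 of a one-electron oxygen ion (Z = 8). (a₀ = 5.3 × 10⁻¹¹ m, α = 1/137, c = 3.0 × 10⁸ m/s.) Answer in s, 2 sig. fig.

1.2 × 10⁻¹⁵ s

r = n²a₀/Z = 8²·5.3 × 10⁻¹¹/8 = 4.2 × 10⁻¹⁰ m
v = Zαc/n = 8·0.0073·3.0 × 10⁸/8 = 2.2 × 10⁶ m/s
T = 2πr/v = 1.2 × 10⁻¹⁵ s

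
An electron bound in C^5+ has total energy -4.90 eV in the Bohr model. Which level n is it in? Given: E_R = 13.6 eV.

E_n = −E_R Z²/n² ⇒ n² = E_R Z²/(−E_n) = 13.6 × 6² / 4.90 ≈ 99.92
n = 10

10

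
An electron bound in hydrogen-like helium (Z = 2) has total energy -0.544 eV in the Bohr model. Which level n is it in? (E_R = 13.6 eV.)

10

E_n = −E_R Z²/n² ⇒ n² = E_R Z²/(−E_n) = 13.6 × 2² / 0.544 ≈ 100.00
n = 10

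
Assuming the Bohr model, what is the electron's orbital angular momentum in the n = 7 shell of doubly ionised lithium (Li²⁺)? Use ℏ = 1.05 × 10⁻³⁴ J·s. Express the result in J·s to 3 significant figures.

7.35 × 10⁻³⁴ J·s

L_n = nℏ = 7 × 1.05 × 10⁻³⁴ = 7.35 × 10⁻³⁴ J·s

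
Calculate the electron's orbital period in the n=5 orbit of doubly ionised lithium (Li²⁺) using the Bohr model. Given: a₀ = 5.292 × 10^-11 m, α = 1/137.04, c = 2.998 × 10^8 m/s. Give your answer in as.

r = n²a₀/Z = 5²·5.292 × 10^-11/3 = 4.410 × 10^-10 m
v = Zαc/n = 3·0.007297·2.998 × 10^8/5 = 1.313 × 10^6 m/s
T = 2πr/v = 2.111 × 10^-15 s = 2111 as

2111 as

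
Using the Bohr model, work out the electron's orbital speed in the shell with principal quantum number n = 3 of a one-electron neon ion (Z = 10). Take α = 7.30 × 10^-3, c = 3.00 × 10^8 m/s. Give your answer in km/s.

v_n = Zαc/n = 10 × 0.00730 × 3.00 × 10^8 / 3
    = 7300 km/s

7300 km/s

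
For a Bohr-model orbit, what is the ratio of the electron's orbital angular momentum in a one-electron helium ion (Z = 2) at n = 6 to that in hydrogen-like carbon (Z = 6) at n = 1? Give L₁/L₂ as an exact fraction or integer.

6

L = nℏ is independent of Z.
L₁/L₂ = n₁/n₂ = 6/1 = 6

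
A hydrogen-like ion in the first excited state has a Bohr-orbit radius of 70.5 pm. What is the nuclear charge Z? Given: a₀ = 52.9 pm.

3

r_n = n²a₀/Z ⇒ Z = n²a₀/r = 2² × 52.9 / 70.5 ≈ 3.00
Z = 3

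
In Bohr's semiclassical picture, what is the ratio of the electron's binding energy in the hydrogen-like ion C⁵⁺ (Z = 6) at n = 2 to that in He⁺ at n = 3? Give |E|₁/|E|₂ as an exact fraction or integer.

|E| ∝ Z^2 · n^-2
|E|₁/|E|₂ = (6/2)^2 · (2/3)^-2 = 81/4

81/4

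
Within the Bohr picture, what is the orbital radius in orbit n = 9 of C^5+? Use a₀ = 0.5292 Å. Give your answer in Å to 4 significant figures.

r_n = n²a₀/Z = 9² × 0.5292 / 6
    = 81 × 0.5292 / 6 = 7.144 Å

7.144 Å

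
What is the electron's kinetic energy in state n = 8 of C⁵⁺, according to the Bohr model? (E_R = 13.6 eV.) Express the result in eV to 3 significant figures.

7.65 eV

For a Coulomb orbit the virial theorem gives K = −E_n.
E_n = −E_R·Z²/n², so K = E_R·Z²/n² = 13.6 × 6²/8² = 7.65 eV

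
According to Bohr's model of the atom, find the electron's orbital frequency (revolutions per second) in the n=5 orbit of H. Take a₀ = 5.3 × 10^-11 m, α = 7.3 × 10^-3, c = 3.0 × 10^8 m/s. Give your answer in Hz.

5.3 × 10^13 Hz

r = n²a₀/Z = 1.3 × 10^-9 m, v = Zαc/n = 4.4 × 10^5 m/s
f = v/(2πr) = 5.3 × 10^13 Hz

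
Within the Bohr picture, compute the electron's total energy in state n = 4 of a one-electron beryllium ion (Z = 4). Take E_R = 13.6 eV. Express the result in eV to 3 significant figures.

E_n = −E_R·Z²/n² = −13.6 × 4²/4² = -13.6 eV

-13.6 eV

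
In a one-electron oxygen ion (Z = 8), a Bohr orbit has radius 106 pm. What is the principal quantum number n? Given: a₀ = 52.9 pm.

r_n = n²a₀/Z ⇒ n² = rZ/a₀ = 106 × 8 / 52.9 ≈ 16.03
n = 4

4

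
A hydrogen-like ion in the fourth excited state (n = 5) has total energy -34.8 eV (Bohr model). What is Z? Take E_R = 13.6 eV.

E_n = −E_R Z²/n² ⇒ Z² = −E_n n²/E_R = 34.8 × 5² / 13.6 ≈ 63.97
Z = 8

8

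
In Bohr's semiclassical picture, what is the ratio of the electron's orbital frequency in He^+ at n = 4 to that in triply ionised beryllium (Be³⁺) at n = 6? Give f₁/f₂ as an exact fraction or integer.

27/32

f ∝ Z^2 · n^-3
f₁/f₂ = (2/4)^2 · (4/6)^-3 = 27/32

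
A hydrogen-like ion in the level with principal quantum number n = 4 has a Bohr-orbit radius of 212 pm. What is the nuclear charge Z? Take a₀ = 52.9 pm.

r_n = n²a₀/Z ⇒ Z = n²a₀/r = 4² × 52.9 / 212 ≈ 3.99
Z = 4

4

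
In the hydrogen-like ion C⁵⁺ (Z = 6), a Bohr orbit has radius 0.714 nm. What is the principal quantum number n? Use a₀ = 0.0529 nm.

r_n = n²a₀/Z ⇒ n² = rZ/a₀ = 0.714 × 6 / 0.0529 ≈ 80.98
n = 9

9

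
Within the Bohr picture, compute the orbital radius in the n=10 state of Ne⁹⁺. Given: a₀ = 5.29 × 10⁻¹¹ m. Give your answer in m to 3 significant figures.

r_n = n²a₀/Z = 10² × 5.29 × 10⁻¹¹ / 10
    = 100 × 5.29 × 10⁻¹¹ / 10 = 5.29 × 10⁻¹⁰ m

5.29 × 10⁻¹⁰ m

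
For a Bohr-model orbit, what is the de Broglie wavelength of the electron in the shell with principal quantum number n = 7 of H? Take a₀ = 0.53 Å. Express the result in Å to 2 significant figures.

The Bohr quantisation condition is nλ = 2πr_n.
r_n = n²a₀/Z = 26 Å
λ = 2πr_n/n = 2π·26/7 = 23 Å

23 Å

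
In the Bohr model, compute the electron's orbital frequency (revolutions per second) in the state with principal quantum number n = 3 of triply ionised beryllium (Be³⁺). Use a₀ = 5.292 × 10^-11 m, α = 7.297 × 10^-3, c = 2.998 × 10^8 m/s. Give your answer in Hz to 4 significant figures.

3.899 × 10^15 Hz

r = n²a₀/Z = 1.191 × 10^-10 m, v = Zαc/n = 2.917 × 10^6 m/s
f = v/(2πr) = 3.899 × 10^15 Hz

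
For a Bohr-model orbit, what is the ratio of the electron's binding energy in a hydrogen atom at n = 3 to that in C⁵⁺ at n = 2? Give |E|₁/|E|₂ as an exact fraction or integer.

1/81

|E| ∝ Z^2 · n^-2
|E|₁/|E|₂ = (1/6)^2 · (3/2)^-2 = 1/81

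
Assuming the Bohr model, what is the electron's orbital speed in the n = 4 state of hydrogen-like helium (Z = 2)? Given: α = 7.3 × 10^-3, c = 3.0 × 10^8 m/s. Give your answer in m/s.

1.1 × 10^6 m/s

v_n = Zαc/n = 2 × 0.0073 × 3.0 × 10^8 / 4
    = 1.1 × 10^6 m/s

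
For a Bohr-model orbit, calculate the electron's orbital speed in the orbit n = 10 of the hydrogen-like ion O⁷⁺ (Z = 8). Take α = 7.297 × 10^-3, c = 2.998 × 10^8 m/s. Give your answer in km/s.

v_n = Zαc/n = 8 × 0.007297 × 2.998 × 10^8 / 10
    = 1750 km/s

1750 km/s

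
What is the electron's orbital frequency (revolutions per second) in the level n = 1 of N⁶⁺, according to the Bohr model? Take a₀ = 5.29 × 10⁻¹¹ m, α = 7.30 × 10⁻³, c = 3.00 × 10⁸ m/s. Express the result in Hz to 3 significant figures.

3.23 × 10¹⁷ Hz

r = n²a₀/Z = 7.56 × 10⁻¹² m, v = Zαc/n = 1.53 × 10⁷ m/s
f = v/(2πr) = 3.23 × 10¹⁷ Hz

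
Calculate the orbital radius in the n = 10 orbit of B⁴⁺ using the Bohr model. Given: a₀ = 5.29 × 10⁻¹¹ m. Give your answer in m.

1.06 × 10⁻⁹ m

r_n = n²a₀/Z = 10² × 5.29 × 10⁻¹¹ / 5
    = 100 × 5.29 × 10⁻¹¹ / 5 = 1.06 × 10⁻⁹ m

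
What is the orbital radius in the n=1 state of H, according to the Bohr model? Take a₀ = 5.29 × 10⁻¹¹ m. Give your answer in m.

5.29 × 10⁻¹¹ m

r_n = n²a₀/Z = 1² × 5.29 × 10⁻¹¹ / 1
    = 1 × 5.29 × 10⁻¹¹ / 1 = 5.29 × 10⁻¹¹ m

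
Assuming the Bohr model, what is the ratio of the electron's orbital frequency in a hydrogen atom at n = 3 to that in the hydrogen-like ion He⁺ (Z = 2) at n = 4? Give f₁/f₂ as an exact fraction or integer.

16/27

f ∝ Z^2 · n^-3
f₁/f₂ = (1/2)^2 · (3/4)^-3 = 16/27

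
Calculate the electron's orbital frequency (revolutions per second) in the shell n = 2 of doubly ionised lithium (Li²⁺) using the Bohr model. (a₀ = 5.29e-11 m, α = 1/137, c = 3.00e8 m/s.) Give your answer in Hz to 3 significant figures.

7.41e15 Hz

r = n²a₀/Z = 7.05e-11 m, v = Zαc/n = 3.28e6 m/s
f = v/(2πr) = 7.41e15 Hz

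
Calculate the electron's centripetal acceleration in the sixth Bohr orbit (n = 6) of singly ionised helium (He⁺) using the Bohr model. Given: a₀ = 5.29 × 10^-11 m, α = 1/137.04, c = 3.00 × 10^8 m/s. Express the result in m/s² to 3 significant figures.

r = n²a₀/Z = 9.52 × 10^-10 m, v = Zαc/n = 7.30 × 10^5 m/s
a = v²/r = (7.30 × 10^5)² / 9.52 × 10^-10 = 5.59 × 10^20 m/s²

5.59 × 10^20 m/s²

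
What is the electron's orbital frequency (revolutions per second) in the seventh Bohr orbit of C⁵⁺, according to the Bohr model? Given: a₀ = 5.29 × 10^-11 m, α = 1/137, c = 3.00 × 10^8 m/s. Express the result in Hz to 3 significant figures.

r = n²a₀/Z = 4.32 × 10^-10 m, v = Zαc/n = 1.88 × 10^6 m/s
f = v/(2πr) = 6.91 × 10^14 Hz

6.91 × 10^14 Hz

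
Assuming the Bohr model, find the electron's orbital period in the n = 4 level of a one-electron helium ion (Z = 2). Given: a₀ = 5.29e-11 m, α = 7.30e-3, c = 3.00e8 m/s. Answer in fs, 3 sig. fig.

r = n²a₀/Z = 4²·5.29e-11/2 = 4.23e-10 m
v = Zαc/n = 2·0.00730·3.00e8/4 = 1.09e6 m/s
T = 2πr/v = 2.43e-15 s = 2.43 fs

2.43 fs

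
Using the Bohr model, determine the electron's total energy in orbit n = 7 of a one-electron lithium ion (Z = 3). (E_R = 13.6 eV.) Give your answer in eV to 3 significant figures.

-2.50 eV

E_n = −E_R·Z²/n² = −13.6 × 3²/7² = -2.50 eV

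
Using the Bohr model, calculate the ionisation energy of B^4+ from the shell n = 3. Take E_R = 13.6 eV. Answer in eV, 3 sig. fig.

E_n = −E_R·Z²/n² = −13.6 × 5²/3² eV = -37.8 eV
Ionisation energy = −E_n = 37.8 eV

37.8 eV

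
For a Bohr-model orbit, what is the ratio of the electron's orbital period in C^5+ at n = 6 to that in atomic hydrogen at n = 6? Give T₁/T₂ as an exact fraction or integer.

1/36

T ∝ Z^-2 · n^3
T₁/T₂ = (6/1)^-2 · (6/6)^3 = 1/36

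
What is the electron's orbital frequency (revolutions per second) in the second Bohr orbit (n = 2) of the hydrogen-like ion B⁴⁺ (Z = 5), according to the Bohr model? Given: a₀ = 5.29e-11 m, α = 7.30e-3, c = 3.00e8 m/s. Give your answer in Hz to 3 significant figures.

r = n²a₀/Z = 4.23e-11 m, v = Zαc/n = 5.47e6 m/s
f = v/(2πr) = 2.06e16 Hz

2.06e16 Hz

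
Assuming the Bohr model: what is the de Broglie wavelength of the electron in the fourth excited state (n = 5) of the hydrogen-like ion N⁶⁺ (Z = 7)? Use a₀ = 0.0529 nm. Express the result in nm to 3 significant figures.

0.237 nm

The Bohr quantisation condition is nλ = 2πr_n.
r_n = n²a₀/Z = 0.189 nm
λ = 2πr_n/n = 2π·0.189/5 = 0.237 nm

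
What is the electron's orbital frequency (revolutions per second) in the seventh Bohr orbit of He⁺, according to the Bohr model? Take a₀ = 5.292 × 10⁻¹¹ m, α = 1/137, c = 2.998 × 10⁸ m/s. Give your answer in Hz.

7.675 × 10¹³ Hz

r = n²a₀/Z = 1.297 × 10⁻⁹ m, v = Zαc/n = 6.252 × 10⁵ m/s
f = v/(2πr) = 7.675 × 10¹³ Hz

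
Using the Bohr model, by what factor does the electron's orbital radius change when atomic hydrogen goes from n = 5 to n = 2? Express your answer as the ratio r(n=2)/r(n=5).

r ∝ Z^-1 · n^2; with Z fixed, r ∝ n^2.
r(n=2)/r(n=5) = (2/5)^2 = 4/25

4/25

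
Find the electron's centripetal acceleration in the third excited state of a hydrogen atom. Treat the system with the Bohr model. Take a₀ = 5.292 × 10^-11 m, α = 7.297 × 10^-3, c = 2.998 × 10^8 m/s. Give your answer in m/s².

r = n²a₀/Z = 8.467 × 10^-10 m, v = Zαc/n = 5.469 × 10^5 m/s
a = v²/r = (5.469 × 10^5)² / 8.467 × 10^-10 = 3.533 × 10^20 m/s²

3.533 × 10^20 m/s²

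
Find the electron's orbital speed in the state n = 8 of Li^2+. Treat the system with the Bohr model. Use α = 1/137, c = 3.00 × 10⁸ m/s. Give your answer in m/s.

8.21 × 10⁵ m/s

v_n = Zαc/n = 3 × 0.00730 × 3.00 × 10⁸ / 8
    = 8.21 × 10⁵ m/s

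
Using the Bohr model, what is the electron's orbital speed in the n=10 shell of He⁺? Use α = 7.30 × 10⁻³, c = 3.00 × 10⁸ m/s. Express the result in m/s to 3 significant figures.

v_n = Zαc/n = 2 × 0.00730 × 3.00 × 10⁸ / 10
    = 4.38 × 10⁵ m/s

4.38 × 10⁵ m/s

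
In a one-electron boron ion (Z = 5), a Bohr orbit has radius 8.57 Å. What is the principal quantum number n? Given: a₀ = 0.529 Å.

9

r_n = n²a₀/Z ⇒ n² = rZ/a₀ = 8.57 × 5 / 0.529 ≈ 81.00
n = 9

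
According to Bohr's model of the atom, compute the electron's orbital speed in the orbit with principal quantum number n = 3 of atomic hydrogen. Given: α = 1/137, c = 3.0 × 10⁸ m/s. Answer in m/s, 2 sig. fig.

v_n = Zαc/n = 1 × 0.0073 × 3.0 × 10⁸ / 3
    = 7.3 × 10⁵ m/s

7.3 × 10⁵ m/s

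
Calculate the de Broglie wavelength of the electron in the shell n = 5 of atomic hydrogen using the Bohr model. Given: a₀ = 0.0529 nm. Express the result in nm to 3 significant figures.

1.66 nm

The Bohr quantisation condition is nλ = 2πr_n.
r_n = n²a₀/Z = 1.32 nm
λ = 2πr_n/n = 2π·1.32/5 = 1.66 nm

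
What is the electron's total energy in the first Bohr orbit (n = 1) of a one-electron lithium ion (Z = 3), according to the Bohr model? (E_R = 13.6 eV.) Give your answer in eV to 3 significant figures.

E_n = −E_R·Z²/n² = −13.6 × 3²/1² = -122 eV

-122 eV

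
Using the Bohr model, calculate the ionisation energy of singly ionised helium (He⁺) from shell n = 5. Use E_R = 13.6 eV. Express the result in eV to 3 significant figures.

2.18 eV

E_n = −E_R·Z²/n² = −13.6 × 2²/5² eV = -2.18 eV
Ionisation energy = −E_n = 2.18 eV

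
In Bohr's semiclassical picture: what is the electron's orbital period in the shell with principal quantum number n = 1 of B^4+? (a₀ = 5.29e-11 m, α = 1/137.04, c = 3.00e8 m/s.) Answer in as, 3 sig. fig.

6.07 as

r = n²a₀/Z = 1²·5.29e-11/5 = 1.06e-11 m
v = Zαc/n = 5·0.00730·3.00e8/1 = 1.09e7 m/s
T = 2πr/v = 6.07e-18 s = 6.07 as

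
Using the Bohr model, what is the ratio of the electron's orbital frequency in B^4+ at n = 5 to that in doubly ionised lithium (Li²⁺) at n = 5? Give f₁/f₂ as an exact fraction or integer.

25/9

f ∝ Z^2 · n^-3
f₁/f₂ = (5/3)^2 · (5/5)^-3 = 25/9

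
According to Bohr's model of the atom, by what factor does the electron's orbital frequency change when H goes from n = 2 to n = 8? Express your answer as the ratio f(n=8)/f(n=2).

1/64

f ∝ Z^2 · n^-3; with Z fixed, f ∝ n^-3.
f(n=8)/f(n=2) = (8/2)^-3 = 1/64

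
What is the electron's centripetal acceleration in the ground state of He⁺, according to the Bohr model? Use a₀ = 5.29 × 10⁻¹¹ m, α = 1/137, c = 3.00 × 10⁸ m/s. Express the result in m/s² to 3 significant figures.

7.25 × 10²³ m/s²

r = n²a₀/Z = 2.65 × 10⁻¹¹ m, v = Zαc/n = 4.38 × 10⁶ m/s
a = v²/r = (4.38 × 10⁶)² / 2.65 × 10⁻¹¹ = 7.25 × 10²³ m/s²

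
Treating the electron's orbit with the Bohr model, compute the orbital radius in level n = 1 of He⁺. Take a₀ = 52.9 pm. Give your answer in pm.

r_n = n²a₀/Z = 1² × 52.9 / 2
    = 1 × 52.9 / 2 = 26.4 pm

26.4 pm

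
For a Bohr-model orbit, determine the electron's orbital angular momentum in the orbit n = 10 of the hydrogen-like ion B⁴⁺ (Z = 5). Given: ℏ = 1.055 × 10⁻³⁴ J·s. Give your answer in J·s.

L_n = nℏ = 10 × 1.055 × 10⁻³⁴ = 1.055 × 10⁻³³ J·s

1.055 × 10⁻³³ J·s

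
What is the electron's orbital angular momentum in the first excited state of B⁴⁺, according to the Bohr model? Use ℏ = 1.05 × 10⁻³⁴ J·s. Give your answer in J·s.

L_n = nℏ = 2 × 1.05 × 10⁻³⁴ = 2.10 × 10⁻³⁴ J·s

2.10 × 10⁻³⁴ J·s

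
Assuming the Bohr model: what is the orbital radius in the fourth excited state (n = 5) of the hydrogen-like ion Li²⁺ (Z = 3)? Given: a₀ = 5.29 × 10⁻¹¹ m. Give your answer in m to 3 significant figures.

r_n = n²a₀/Z = 5² × 5.29 × 10⁻¹¹ / 3
    = 25 × 5.29 × 10⁻¹¹ / 3 = 4.41 × 10⁻¹⁰ m

4.41 × 10⁻¹⁰ m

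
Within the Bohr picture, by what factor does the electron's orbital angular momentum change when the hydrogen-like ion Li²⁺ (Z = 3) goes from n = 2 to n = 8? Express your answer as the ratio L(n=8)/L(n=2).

L = nℏ depends only on n, so L ∝ n.
L(n=8)/L(n=2) = (8/2)^1 = 4

4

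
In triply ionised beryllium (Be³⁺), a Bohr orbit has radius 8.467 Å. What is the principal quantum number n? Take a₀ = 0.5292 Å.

8

r_n = n²a₀/Z ⇒ n² = rZ/a₀ = 8.467 × 4 / 0.5292 ≈ 64.00
n = 8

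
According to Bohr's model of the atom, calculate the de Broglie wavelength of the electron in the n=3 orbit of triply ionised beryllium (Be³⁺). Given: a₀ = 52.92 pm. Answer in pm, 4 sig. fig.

The Bohr quantisation condition is nλ = 2πr_n.
r_n = n²a₀/Z = 119.1 pm
λ = 2πr_n/n = 2π·119.1/3 = 249.4 pm

249.4 pm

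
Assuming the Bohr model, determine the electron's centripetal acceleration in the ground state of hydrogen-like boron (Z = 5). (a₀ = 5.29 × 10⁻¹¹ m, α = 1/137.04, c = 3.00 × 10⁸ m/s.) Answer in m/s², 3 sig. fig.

r = n²a₀/Z = 1.06 × 10⁻¹¹ m, v = Zαc/n = 1.09 × 10⁷ m/s
a = v²/r = (1.09 × 10⁷)² / 1.06 × 10⁻¹¹ = 1.13 × 10²⁵ m/s²

1.13 × 10²⁵ m/s²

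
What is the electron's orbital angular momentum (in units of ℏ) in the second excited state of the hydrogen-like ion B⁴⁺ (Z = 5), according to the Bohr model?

L_n = nℏ, so L/ℏ = n = 3.

3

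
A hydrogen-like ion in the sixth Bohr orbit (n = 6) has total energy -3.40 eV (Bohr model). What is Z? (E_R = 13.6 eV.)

3

E_n = −E_R Z²/n² ⇒ Z² = −E_n n²/E_R = 3.40 × 6² / 13.6 ≈ 9.00
Z = 3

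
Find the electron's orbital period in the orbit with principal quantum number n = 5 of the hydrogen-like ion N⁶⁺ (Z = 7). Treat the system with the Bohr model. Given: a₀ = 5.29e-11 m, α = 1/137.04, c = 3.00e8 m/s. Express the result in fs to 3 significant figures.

r = n²a₀/Z = 5²·5.29e-11/7 = 1.89e-10 m
v = Zαc/n = 7·0.00730·3.00e8/5 = 3.06e6 m/s
T = 2πr/v = 3.87e-16 s = 0.387 fs

0.387 fs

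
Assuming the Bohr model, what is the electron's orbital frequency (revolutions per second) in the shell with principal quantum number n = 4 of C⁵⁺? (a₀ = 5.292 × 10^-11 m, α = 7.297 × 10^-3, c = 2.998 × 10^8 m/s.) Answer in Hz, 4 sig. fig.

3.701 × 10^15 Hz

r = n²a₀/Z = 1.411 × 10^-10 m, v = Zαc/n = 3.281 × 10^6 m/s
f = v/(2πr) = 3.701 × 10^15 Hz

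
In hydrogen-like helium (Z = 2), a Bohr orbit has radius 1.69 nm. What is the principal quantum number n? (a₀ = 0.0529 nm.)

8

r_n = n²a₀/Z ⇒ n² = rZ/a₀ = 1.69 × 2 / 0.0529 ≈ 63.89
n = 8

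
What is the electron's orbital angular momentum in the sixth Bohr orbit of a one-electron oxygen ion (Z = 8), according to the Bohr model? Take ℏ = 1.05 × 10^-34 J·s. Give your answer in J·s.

6.30 × 10^-34 J·s

L_n = nℏ = 6 × 1.05 × 10^-34 = 6.30 × 10^-34 J·s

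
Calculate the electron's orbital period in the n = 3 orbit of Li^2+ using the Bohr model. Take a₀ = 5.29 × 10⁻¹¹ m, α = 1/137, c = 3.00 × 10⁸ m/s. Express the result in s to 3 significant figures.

r = n²a₀/Z = 3²·5.29 × 10⁻¹¹/3 = 1.59 × 10⁻¹⁰ m
v = Zαc/n = 3·0.00730·3.00 × 10⁸/3 = 2.19 × 10⁶ m/s
T = 2πr/v = 4.55 × 10⁻¹⁶ s

4.55 × 10⁻¹⁶ s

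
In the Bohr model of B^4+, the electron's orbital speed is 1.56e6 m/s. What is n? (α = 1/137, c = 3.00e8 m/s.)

v_n = Zαc/n ⇒ n = Zαc/v = 5 × 0.00730 × 3.00e8 / 1.56e6 ≈ 7.02
n = 7

7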